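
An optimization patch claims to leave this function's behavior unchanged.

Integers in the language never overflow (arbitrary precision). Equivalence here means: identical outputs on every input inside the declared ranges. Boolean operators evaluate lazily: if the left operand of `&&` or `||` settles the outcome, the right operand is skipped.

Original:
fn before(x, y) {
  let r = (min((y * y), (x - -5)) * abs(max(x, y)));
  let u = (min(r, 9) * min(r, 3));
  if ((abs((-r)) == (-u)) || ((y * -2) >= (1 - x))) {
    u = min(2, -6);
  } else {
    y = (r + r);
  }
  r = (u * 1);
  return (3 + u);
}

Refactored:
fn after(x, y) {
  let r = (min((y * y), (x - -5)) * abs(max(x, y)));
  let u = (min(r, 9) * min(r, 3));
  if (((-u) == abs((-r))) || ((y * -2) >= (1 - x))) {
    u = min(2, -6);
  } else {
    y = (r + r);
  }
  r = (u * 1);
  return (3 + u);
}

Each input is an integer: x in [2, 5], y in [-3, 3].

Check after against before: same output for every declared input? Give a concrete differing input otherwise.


Reading the diff, among the changes: same computation, different form.
As a probe, take x=3, y=-3: before runs r = 24; u = 27; ((abs((-r)) == (-u)) || ((y * -2) >= (1 - x))) -> true; u = -6; r = -6; return -3; after runs r = 24; u = 27; (((-u) == abs((-r))) || ((y * -2) >= (1 - x))) -> true; u = -6; r = -6; return -3; both end at -3.
Checked all 28 inputs in the declared domain: the outputs agree on every one.
verdict: equivalent


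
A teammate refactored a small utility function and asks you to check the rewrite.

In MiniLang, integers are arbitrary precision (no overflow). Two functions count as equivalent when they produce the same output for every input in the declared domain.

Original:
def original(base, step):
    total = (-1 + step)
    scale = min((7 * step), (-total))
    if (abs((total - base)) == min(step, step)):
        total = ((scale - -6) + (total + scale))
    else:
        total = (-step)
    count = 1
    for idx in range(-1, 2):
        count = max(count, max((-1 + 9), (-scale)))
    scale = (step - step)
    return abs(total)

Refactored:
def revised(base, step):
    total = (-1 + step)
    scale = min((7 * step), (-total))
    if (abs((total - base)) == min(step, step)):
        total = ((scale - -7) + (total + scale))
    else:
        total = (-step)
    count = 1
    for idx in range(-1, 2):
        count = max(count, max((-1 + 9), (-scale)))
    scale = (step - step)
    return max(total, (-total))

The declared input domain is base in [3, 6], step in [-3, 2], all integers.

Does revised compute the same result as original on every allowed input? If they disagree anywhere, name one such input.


On input base=3, step=2, original returns 5 while revised returns 6.
verdict: not equivalent; witness: base=3, step=2


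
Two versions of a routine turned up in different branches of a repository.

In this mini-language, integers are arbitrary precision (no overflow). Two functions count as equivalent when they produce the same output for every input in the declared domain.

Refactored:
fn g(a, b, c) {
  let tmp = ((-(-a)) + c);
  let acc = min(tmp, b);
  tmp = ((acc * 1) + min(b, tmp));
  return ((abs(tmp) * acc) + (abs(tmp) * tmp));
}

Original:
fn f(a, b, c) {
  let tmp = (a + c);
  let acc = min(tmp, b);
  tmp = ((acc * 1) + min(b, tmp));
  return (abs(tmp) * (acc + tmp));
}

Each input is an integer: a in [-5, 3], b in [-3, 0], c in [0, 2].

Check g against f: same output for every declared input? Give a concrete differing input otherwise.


The two are interchangeable: arithmetic usage differs; also min/max/abs usage differs, and every declared input agrees.
Spot check at a=-2, b=-1, c=0 — f: tmp=-2, then acc=-2, then tmp=-4, then returns -24. g: tmp=-2, then acc=-2, then tmp=-4, then returns -24. Both give -24.
An exhaustive pass over the 108 declared inputs shows identical outputs.
verdict: equivalent


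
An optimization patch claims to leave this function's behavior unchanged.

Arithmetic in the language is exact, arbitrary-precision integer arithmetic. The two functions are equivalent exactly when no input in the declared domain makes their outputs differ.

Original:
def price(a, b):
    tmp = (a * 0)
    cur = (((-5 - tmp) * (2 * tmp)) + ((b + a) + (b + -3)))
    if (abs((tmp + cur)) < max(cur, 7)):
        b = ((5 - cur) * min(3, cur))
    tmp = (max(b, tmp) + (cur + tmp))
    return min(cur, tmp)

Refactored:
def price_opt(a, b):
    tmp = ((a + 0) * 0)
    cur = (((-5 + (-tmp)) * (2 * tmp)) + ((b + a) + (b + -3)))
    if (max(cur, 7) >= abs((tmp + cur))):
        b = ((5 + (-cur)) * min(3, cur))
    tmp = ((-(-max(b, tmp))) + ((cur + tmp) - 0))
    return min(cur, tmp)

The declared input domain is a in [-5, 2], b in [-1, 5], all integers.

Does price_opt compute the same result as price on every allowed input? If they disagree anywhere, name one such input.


Whatever the rewrite altered, no input in the stated domain can expose a difference.
As a probe, take a=-2, b=2: price runs tmp=0, then cur=-1, then (abs((tmp + cur)) < max(cur, 7)) is true, then b=-6, then tmp=-1, then returns -1; price_opt runs tmp=0, then cur=-1, then (max(cur, 7) >= abs((tmp + cur))) is true, then b=-6, then tmp=-1, then returns -1; both end at -1.
Sweeping the whole domain (56 inputs) finds no disagreement.
verdict: equivalent


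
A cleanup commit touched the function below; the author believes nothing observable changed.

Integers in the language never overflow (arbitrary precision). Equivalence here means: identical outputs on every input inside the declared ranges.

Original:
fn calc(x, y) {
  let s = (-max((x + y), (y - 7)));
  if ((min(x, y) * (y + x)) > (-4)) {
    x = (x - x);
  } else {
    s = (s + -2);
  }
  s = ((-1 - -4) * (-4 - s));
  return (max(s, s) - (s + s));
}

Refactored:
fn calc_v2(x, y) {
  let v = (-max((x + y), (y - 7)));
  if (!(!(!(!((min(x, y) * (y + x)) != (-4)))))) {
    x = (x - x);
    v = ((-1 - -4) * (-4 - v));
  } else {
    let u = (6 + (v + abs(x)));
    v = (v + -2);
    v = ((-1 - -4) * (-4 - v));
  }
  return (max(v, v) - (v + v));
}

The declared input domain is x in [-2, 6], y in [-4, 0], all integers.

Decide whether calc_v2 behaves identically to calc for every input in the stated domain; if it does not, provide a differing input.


Input x=5, y=-3: 0 from calc versus 6 from calc_v2.
verdict: not equivalent; witness: x=5, y=-3


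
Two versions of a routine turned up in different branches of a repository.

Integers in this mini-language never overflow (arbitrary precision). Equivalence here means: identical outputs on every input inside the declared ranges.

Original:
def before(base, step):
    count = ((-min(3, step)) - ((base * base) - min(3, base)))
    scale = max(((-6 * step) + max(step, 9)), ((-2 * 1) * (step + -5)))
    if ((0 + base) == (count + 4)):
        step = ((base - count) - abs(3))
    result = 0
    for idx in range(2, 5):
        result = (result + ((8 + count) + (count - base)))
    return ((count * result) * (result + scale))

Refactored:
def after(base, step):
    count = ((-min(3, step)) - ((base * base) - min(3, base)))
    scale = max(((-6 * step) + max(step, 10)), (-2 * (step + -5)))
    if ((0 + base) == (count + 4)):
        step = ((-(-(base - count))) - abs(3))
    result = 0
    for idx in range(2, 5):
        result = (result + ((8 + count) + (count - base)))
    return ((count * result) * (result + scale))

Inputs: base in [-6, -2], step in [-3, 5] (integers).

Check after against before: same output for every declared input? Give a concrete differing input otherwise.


Take base=-6, step=-3.
before: count := -39 | scale := 27 | ((0 + base) == (count + 4)): false | result := 0 | iter idx=2: | result := -64 | iter idx=3: | result := -128 | iter idx=4: | result := -192 | result -1235520
after: count := -39 | scale := 28 | ((0 + base) == (count + 4)): false | result := 0 | iter idx=2: | result := -64 | iter idx=3: | result := -128 | iter idx=4: | result := -192 | result -1228032
-1235520 vs -1228032 — the two versions disagree here.
verdict: not equivalent; witness: base=-6, step=-3


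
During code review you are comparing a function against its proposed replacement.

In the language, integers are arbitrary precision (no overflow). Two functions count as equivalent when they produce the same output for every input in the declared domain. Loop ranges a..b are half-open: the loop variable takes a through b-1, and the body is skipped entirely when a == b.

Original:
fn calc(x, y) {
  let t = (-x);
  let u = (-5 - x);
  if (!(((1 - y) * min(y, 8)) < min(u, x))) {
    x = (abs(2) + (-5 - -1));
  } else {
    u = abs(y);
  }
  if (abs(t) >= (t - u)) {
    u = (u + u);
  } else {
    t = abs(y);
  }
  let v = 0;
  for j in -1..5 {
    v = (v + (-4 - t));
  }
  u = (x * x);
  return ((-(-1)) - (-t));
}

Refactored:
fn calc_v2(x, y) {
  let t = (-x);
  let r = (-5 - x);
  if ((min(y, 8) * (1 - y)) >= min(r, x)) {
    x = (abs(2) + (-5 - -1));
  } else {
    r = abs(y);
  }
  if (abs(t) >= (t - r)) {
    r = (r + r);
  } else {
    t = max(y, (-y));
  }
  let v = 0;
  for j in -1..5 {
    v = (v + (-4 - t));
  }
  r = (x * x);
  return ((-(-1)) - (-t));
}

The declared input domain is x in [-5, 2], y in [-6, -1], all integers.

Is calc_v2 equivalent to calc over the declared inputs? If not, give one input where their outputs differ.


Side by side, the visible changes include: boolean connective usage differs, min/max/abs usage differs, comparison usage differs, local variable names differ.
Tracing x=2, y=-6: calc: t=-2, then u=-7, then (!(((1 - y) * min(y, 8)) < min(u, x))) is false, then u=6, then (abs(t) >= (t - u)) is true, then u=12, then v=0, then (j=-1), then v=-2, then (j=0), then v=-4, then (j=1), then v=-6, then (j=2), then v=-8, then (j=3), then v=-10, then (j=4), then v=-12, then u=4, then returns -1 | calc_v2: t=-2, then r=-7, then ((min(y, 8) * (1 - y)) >= min(r, x)) is false, then r=6, then (abs(t) >= (t - r)) is true, then r=12, then v=0, then (j=-1), then v=-2, then (j=0), then v=-4, then (j=1), then v=-6, then (j=2), then v=-8, then (j=3), then v=-10, then (j=4), then v=-12, then r=4, then returns -1 — matching result -1.
An exhaustive pass over the 48 declared inputs shows identical outputs.
verdict: equivalent


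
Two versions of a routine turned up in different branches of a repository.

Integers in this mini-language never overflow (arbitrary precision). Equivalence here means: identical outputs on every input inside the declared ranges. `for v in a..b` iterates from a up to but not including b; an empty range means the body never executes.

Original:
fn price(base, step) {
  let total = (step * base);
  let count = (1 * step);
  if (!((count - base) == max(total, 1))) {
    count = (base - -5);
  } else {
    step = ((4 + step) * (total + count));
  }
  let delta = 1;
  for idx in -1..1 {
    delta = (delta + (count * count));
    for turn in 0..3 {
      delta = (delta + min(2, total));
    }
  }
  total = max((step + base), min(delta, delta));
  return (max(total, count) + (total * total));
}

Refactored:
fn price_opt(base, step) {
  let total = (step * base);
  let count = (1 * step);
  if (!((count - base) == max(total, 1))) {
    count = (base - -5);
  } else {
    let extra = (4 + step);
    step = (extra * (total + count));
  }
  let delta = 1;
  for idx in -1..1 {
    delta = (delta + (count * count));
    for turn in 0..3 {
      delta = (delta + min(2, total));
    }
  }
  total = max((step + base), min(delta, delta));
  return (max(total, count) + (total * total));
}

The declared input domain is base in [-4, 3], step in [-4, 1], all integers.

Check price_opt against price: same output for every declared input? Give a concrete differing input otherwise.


This is a faithful refactor — local variable names differ; also statement counts differ, but the computed results match everywhere.
One worked example (base=3, step=-2) — price: total=-6, then count=-2, then (!((count - base) == max(total, 1))) is true, then count=8, then delta=1, then (idx=-1), then delta=65, then (turn=0), then delta=59, then (turn=1), then delta=53, then (turn=2), then delta=47, then (idx=0), then delta=111, then (turn=0), then delta=105, then (turn=1), then delta=99, then (turn=2), then delta=93, then total=93, then returns 8742; price_opt: total=-6, then count=-2, then (!((count - base) == max(total, 1))) is true, then count=8, then delta=1, then (idx=-1), then delta=65, then (turn=0), then delta=59, then (turn=1), then delta=53, then (turn=2), then delta=47, then (idx=0), then delta=111, then (turn=0), then delta=105, then (turn=1), then delta=99, then (turn=2), then delta=93, then total=93, then returns 8742; agreement on 8742.
Every one of the 48 inputs gives matching results.
verdict: equivalent


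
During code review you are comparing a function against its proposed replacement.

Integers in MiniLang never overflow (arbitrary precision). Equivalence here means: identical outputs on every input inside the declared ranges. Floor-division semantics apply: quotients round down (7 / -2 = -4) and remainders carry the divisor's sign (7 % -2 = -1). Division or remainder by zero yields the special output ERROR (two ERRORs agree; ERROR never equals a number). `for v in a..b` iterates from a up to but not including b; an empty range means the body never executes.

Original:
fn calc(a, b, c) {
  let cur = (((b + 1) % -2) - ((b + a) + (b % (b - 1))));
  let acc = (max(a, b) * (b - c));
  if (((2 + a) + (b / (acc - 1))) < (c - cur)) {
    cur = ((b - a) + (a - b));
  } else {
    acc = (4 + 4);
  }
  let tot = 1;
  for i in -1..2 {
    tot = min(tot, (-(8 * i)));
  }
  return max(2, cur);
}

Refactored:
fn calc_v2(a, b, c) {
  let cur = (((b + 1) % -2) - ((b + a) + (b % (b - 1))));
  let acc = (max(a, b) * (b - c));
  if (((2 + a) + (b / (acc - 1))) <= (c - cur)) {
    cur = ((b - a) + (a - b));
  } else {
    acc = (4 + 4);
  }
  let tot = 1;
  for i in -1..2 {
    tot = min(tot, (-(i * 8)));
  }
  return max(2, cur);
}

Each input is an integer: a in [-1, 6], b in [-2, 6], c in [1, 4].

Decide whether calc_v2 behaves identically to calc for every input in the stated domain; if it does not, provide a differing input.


The rewrite breaks on a=-1, b=-2, c=4, where the results are 4 and 2.
calc: cur=4, then acc=6, then (((2 + a) + (b / (acc - 1))) < (c - cur)) is false, then acc=8, then tot=1, then (i=-1), then tot=1, then (i=0), then tot=0, then (i=1), then tot=-8, then returns 4
calc_v2: cur=4, then acc=6, then (((2 + a) + (b / (acc - 1))) <= (c - cur)) is true, then cur=0, then tot=1, then (i=-1), then tot=1, then (i=0), then tot=0, then (i=1), then tot=-8, then returns 2
verdict: not equivalent; witness: a=-1, b=-2, c=4


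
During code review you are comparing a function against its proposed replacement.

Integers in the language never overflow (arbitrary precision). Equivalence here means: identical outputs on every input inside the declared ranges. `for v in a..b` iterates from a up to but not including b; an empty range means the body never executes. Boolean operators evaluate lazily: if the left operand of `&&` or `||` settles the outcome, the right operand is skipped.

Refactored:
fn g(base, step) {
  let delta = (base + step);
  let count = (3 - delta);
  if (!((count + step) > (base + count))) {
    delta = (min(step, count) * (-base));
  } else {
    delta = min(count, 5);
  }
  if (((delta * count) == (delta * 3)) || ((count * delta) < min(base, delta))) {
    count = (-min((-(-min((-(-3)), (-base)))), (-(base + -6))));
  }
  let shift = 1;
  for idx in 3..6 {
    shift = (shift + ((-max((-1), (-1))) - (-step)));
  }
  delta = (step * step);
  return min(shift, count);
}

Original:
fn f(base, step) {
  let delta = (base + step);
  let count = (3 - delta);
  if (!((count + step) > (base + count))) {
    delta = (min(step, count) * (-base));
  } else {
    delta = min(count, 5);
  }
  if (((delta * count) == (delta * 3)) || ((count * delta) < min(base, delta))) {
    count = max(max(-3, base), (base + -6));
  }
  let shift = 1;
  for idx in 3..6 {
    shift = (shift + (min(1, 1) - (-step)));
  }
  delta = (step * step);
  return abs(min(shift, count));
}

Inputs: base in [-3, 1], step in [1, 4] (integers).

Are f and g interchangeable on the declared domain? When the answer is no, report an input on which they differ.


Not equivalent: base=-3, step=3 separates them (3 vs -3).
f: delta=0, then count=3, then (!((count + step) > (base + count))) is false, then delta=3, then (((delta * count) == (delta * 3)) || ((count * delta) < min(base, delta))) is true, then count=-3, then shift=1, then (idx=3), then shift=5, then (idx=4), then shift=9, then (idx=5), then shift=13, then delta=9, then returns 3
g: delta=0, then count=3, then (!((count + step) > (base + count))) is false, then delta=3, then (((delta * count) == (delta * 3)) || ((count * delta) < min(base, delta))) is true, then count=-3, then shift=1, then (idx=3), then shift=5, then (idx=4), then shift=9, then (idx=5), then shift=13, then delta=9, then returns -3
verdict: not equivalent; witness: base=-3, step=3


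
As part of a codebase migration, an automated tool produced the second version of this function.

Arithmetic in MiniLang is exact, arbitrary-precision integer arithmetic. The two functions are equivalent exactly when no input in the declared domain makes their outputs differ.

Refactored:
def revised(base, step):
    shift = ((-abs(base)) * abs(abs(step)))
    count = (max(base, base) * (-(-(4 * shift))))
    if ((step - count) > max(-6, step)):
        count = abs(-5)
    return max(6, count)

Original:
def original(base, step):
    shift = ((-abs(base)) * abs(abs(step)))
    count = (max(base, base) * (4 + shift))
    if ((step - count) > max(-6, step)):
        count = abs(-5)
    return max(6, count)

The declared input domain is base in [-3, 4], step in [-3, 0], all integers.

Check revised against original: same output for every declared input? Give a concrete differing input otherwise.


There is a counterexample at base=-3, step=-3: 15 on one side, 108 on the other.
original: shift becomes -9; next count becomes 15; next ((step - count) > max(-6, step)) evaluates to false; next final value 15
revised: shift becomes -9; next count becomes 108; next ((step - count) > max(-6, step)) evaluates to false; next final value 108
verdict: not equivalent; witness: base=-3, step=-3


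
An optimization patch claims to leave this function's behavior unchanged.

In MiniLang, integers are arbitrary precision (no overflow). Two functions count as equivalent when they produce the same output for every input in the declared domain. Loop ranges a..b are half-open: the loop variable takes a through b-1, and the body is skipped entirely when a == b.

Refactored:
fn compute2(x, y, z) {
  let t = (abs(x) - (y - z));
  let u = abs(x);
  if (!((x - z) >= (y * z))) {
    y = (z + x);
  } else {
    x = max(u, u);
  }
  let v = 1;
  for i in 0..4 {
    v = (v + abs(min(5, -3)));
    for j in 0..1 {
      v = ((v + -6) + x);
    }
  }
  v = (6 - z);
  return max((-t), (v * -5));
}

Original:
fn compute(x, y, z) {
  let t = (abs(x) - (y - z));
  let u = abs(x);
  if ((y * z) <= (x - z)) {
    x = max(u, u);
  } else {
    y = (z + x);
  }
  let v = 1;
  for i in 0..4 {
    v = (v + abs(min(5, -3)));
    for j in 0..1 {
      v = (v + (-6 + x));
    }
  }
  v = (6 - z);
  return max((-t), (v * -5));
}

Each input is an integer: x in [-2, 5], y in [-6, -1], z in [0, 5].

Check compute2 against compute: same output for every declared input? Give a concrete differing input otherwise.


Side by side, the visible changes include: boolean connective usage differs; and comparison usage differs.
As a probe, take x=4, y=-5, z=1: compute runs t=10, then u=4, then ((y * z) <= (x - z)) is true, then x=4, then v=1, then (i=0), then v=4, then (j=0), then v=2, then (i=1), then v=5, then (j=0), then v=3, then (i=2), then v=6, then (j=0), then v=4, then (i=3), then v=7, then (j=0), then v=5, then v=5, then returns -10; compute2 runs t=10, then u=4, then (!((x - z) >= (y * z))) is false, then x=4, then v=1, then (i=0), then v=4, then (j=0), then v=2, then (i=1), then v=5, then (j=0), then v=3, then (i=2), then v=6, then (j=0), then v=4, then (i=3), then v=7, then (j=0), then v=5, then v=5, then returns -10; both end at -10.
Across all 288 domain points the two functions coincide.
verdict: equivalent


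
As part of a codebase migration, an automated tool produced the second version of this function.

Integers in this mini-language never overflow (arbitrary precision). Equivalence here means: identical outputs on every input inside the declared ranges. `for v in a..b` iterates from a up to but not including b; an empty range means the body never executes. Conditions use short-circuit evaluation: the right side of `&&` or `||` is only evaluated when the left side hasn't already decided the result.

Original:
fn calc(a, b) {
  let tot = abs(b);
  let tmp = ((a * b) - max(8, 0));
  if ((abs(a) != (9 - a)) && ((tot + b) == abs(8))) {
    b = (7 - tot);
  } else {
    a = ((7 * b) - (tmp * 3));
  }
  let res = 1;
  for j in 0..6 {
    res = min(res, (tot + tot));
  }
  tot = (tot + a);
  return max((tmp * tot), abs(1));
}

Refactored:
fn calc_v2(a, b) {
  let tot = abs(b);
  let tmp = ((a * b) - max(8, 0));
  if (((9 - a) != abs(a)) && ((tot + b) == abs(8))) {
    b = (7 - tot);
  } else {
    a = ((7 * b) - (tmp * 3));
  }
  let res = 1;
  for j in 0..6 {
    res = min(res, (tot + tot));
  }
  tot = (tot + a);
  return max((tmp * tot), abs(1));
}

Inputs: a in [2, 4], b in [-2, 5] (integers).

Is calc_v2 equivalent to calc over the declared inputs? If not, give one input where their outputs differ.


Comparing the listings, the differences include: same computation, different form.
Tracing a=3, b=5: calc: tot becomes 5; next tmp becomes 7; next ((abs(a) != (9 - a)) && ((tot + b) == abs(8))) evaluates to false; next a becomes 14; next res becomes 1; next at j=0:; next res becomes 1; next at j=1:; next res becomes 1; next at j=2:; next res becomes 1; next at j=3:; next res becomes 1; next at j=4:; next res becomes 1; next at j=5:; next res becomes 1; next tot becomes 19; next final value 133 | calc_v2: tot becomes 5; next tmp becomes 7; next (((9 - a) != abs(a)) && ((tot + b) == abs(8))) evaluates to false; next a becomes 14; next res becomes 1; next at j=0:; next res becomes 1; next at j=1:; next res becomes 1; next at j=2:; next res becomes 1; next at j=3:; next res becomes 1; next at j=4:; next res becomes 1; next at j=5:; next res becomes 1; next tot becomes 19; next final value 133 — matching result 133.
Sweeping the whole domain (24 inputs) finds no disagreement.
verdict: equivalent


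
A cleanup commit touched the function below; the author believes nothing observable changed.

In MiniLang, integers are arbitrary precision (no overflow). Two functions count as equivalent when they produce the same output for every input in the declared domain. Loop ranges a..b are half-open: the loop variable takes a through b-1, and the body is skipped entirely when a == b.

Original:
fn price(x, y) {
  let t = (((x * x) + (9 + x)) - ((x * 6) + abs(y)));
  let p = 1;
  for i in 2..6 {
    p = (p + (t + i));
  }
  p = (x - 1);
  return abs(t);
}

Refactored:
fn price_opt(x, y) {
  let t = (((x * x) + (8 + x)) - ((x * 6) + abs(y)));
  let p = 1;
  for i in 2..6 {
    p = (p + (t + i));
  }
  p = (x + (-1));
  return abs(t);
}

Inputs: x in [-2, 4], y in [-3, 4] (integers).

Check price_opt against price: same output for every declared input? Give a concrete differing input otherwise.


There is a counterexample at x=-2, y=-3: 20 on one side, 19 on the other.
price: t becomes 20; next p becomes 1; next at i=2:; next p becomes 23; next at i=3:; next p becomes 46; next at i=4:; next p becomes 70; next at i=5:; next p becomes 95; next p becomes -3; next final value 20
price_opt: t becomes 19; next p becomes 1; next at i=2:; next p becomes 22; next at i=3:; next p becomes 44; next at i=4:; next p becomes 67; next at i=5:; next p becomes 91; next p becomes -3; next final value 19
verdict: not equivalent; witness: x=-2, y=-3


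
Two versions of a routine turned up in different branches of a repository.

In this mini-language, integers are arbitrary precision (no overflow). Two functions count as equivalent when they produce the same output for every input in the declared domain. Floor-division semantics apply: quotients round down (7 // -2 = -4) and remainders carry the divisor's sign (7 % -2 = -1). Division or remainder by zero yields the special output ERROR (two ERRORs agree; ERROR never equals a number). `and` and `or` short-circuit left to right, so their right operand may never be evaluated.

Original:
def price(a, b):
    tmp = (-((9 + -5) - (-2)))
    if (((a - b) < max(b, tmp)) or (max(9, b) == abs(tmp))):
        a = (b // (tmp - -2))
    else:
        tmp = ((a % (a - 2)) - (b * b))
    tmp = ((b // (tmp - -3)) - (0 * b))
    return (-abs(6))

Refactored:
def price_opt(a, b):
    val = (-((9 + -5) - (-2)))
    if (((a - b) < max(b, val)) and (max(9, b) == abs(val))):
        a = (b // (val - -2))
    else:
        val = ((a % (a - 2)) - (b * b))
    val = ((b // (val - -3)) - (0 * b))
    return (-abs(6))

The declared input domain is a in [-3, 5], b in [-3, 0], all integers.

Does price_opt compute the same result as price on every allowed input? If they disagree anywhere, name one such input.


On input a=-3, b=0, price returns -6 while price_opt returns ERROR.
verdict: not equivalent; witness: a=-3, b=0


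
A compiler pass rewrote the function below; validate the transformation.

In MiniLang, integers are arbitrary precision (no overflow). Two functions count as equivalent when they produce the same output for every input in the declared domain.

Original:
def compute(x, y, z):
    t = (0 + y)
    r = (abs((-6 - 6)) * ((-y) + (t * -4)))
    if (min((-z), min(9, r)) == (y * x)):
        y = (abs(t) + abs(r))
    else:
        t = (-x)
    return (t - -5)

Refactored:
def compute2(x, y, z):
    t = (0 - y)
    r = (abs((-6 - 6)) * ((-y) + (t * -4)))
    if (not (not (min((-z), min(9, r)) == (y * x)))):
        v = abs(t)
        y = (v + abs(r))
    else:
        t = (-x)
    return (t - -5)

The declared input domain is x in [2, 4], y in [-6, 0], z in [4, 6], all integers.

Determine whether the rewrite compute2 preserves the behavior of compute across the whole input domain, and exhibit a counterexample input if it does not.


Evaluate both at x=2, y=-3, z=6.
compute: t := -3 | r := 180 | (min((-z), min(9, r)) == (y * x)): true | y := 183 | result 2
compute2: t := 3 | r := -108 | (not (not (min((-z), min(9, r)) == (y * x)))): false | t := -2 | result 3
2 and 3 differ, so these are not the same function on this domain.
verdict: not equivalent; witness: x=2, y=-3, z=6


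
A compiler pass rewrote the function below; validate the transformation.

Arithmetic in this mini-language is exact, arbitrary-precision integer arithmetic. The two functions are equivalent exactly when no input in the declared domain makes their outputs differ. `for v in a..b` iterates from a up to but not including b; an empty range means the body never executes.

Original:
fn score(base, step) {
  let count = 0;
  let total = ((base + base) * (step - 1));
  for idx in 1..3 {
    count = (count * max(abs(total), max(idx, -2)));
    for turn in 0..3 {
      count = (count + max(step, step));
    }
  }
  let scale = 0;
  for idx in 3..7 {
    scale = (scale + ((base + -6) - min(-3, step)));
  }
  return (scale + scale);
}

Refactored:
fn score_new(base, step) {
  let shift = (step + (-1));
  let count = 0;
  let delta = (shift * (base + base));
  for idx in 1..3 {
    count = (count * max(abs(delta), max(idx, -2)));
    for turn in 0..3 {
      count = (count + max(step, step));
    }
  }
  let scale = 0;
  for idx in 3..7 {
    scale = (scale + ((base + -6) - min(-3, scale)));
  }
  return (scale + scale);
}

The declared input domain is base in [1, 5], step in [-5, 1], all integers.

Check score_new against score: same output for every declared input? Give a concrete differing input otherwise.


Try base=1, step=-5.
score: count = 0; total = -12; [idx=1]; count = 0; [turn=0]; count = -5; [turn=1]; count = -10; [turn=2]; count = -15; [idx=2]; count = -180; [turn=0]; count = -185; [turn=1]; count = -190; [turn=2]; count = -195; scale = 0; [idx=3]; scale = 0; [idx=4]; scale = 0; [idx=5]; scale = 0; [idx=6]; scale = 0; return 0
score_new: shift = -6; count = 0; delta = -12; [idx=1]; count = 0; [turn=0]; count = -5; [turn=1]; count = -10; [turn=2]; count = -15; [idx=2]; count = -180; [turn=0]; count = -185; [turn=1]; count = -190; [turn=2]; count = -195; scale = 0; [idx=3]; scale = -2; [idx=4]; scale = -4; [idx=5]; scale = -5; [idx=6]; scale = -5; return -10
0 != -10, so the rewrite changes behavior.
verdict: not equivalent; witness: base=1, step=-5


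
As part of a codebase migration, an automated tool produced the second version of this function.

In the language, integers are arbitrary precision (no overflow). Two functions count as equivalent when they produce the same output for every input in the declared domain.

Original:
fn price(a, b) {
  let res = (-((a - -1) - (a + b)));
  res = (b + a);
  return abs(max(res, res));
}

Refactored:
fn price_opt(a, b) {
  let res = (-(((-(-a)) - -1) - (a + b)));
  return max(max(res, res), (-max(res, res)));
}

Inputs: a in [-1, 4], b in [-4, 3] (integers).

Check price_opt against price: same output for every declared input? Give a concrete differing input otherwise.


Evaluate both at a=0, b=-4.
price: res becomes -5; next res becomes -4; next final value 4
price_opt: res becomes -5; next final value 5
4 and 5 differ, so these are not the same function on this domain.
verdict: not equivalent; witness: a=0, b=-4


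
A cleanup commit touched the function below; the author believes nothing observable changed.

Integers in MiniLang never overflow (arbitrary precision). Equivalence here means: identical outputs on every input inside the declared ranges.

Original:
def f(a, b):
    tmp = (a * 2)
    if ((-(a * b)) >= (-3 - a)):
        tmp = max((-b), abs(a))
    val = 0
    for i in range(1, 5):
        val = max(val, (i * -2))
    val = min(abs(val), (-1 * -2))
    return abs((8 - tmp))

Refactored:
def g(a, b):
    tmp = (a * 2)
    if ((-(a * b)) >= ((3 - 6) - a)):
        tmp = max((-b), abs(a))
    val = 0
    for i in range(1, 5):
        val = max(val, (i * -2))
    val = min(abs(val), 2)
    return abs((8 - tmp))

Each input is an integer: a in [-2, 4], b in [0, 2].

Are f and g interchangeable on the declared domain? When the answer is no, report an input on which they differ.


Behavior is preserved: although constant usage differs; and arithmetic usage differs, the outputs never diverge.
Tracing a=-1, b=2: f: tmp=-2, then ((-(a * b)) >= (-3 - a)) is true, then tmp=1, then val=0, then (i=1), then val=0, then (i=2), then val=0, then (i=3), then val=0, then (i=4), then val=0, then val=0, then returns 7 | g: tmp=-2, then ((-(a * b)) >= ((3 - 6) - a)) is true, then tmp=1, then val=0, then (i=1), then val=0, then (i=2), then val=0, then (i=3), then val=0, then (i=4), then val=0, then val=0, then returns 7 — matching result 7.
Every one of the 21 inputs gives matching results.
verdict: equivalent


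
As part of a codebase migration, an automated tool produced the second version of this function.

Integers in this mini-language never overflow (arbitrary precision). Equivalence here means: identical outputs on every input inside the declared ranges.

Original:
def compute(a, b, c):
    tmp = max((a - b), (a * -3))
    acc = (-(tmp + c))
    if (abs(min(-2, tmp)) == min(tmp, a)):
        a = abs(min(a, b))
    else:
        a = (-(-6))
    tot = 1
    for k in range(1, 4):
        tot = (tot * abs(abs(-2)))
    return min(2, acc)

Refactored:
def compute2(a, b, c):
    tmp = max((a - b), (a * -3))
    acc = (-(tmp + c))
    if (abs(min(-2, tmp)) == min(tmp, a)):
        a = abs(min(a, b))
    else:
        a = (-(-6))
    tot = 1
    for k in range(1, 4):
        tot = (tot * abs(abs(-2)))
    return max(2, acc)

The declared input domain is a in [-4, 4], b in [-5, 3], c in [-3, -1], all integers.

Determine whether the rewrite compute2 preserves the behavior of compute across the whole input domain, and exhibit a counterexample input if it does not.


These are not equivalent — on a=-4, b=-5, c=-3 the outputs split (-9 vs 2).
compute: tmp becomes 12; next acc becomes -9; next (abs(min(-2, tmp)) == min(tmp, a)) evaluates to false; next a becomes 6; next tot becomes 1; next at k=1:; next tot becomes 2; next at k=2:; next tot becomes 4; next at k=3:; next tot becomes 8; next final value -9
compute2: tmp becomes 12; next acc becomes -9; next (abs(min(-2, tmp)) == min(tmp, a)) evaluates to false; next a becomes 6; next tot becomes 1; next at k=1:; next tot becomes 2; next at k=2:; next tot becomes 4; next at k=3:; next tot becomes 8; next final value 2
verdict: not equivalent; witness: a=-4, b=-5, c=-3


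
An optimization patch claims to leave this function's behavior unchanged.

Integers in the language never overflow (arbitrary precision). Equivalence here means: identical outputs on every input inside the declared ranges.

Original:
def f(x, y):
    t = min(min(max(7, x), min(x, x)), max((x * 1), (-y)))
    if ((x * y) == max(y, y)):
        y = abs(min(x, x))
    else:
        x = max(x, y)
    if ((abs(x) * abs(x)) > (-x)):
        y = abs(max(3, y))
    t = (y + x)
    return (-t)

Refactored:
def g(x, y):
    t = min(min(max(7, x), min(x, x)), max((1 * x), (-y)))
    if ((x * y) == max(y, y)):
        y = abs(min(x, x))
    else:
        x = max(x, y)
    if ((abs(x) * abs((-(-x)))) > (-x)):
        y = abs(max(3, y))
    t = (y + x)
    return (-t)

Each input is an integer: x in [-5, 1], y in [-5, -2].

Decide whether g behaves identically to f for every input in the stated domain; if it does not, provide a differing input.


Equivalent — the differences include same computation, different form, yet no declared input distinguishes the two.
One worked example (x=-4, y=-5) — f: t := -4 | ((x * y) == max(y, y)): false | x := -4 | ((abs(x) * abs(x)) > (-x)): true | y := 3 | t := -1 | result 1; g: t := -4 | ((x * y) == max(y, y)): false | x := -4 | ((abs(x) * abs((-(-x)))) > (-x)): true | y := 3 | t := -1 | result 1; agreement on 1.
Checked all 28 inputs in the declared domain: the outputs agree on every one.
verdict: equivalent


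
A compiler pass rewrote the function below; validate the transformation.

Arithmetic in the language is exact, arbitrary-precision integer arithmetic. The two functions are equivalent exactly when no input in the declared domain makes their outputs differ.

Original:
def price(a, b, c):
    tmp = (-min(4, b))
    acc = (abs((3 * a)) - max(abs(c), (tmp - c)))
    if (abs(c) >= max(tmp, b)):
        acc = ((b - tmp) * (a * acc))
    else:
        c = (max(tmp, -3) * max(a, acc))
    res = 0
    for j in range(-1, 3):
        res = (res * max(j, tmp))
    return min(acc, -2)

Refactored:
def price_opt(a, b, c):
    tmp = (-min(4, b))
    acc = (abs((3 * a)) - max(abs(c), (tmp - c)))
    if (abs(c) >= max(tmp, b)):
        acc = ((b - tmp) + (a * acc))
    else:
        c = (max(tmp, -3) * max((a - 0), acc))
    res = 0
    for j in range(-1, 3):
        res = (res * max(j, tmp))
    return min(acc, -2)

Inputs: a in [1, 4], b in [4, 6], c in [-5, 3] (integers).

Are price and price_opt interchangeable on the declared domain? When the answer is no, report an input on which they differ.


Take a=1, b=4, c=-5.
price: tmp = -4; acc = -2; (abs(c) >= max(tmp, b)) -> true; acc = -16; res = 0; [j=-1]; res = 0; [j=0]; res = 0; [j=1]; res = 0; [j=2]; res = 0; return -16
price_opt: tmp = -4; acc = -2; (abs(c) >= max(tmp, b)) -> true; acc = 6; res = 0; [j=-1]; res = 0; [j=0]; res = 0; [j=1]; res = 0; [j=2]; res = 0; return -2
-16 != -2, so the rewrite changes behavior.
verdict: not equivalent; witness: a=1, b=4, c=-5


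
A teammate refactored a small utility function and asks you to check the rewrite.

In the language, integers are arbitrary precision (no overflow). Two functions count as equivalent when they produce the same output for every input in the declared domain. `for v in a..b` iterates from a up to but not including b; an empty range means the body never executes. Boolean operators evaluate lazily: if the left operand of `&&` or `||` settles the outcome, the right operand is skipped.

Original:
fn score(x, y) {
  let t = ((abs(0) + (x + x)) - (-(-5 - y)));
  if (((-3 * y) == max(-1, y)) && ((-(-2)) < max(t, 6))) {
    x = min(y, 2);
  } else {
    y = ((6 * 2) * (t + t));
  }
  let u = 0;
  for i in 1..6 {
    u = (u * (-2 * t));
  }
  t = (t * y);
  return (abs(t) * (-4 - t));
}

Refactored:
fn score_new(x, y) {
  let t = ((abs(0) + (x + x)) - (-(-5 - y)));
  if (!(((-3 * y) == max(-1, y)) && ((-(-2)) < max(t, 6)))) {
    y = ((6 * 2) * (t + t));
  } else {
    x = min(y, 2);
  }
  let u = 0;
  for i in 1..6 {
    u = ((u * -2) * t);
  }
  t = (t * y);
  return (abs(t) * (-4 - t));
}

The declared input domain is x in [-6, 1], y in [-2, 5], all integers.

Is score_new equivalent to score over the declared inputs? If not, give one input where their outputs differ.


Changes here: boolean connective usage differs; the full 64-point sweep finds no disagreement.
verdict: equivalent


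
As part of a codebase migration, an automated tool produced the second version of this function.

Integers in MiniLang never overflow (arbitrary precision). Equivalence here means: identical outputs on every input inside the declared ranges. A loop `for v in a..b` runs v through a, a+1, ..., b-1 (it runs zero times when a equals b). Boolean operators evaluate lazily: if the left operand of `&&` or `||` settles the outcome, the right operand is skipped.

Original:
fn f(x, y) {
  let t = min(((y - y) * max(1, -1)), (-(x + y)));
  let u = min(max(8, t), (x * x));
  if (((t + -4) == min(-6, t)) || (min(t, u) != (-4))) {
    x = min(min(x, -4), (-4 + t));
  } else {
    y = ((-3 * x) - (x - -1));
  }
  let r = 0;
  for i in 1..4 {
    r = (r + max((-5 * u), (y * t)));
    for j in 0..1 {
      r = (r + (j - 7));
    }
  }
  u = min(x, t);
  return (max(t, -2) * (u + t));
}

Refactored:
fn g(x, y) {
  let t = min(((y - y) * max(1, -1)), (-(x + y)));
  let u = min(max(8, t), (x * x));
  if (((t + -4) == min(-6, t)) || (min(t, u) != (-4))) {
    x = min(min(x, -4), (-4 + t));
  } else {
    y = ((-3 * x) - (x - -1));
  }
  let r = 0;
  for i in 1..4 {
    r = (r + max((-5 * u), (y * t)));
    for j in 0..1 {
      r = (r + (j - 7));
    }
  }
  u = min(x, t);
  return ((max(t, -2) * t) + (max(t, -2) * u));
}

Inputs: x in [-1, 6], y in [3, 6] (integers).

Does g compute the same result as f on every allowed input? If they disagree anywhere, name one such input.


Equivalent — the differences include arithmetic usage differs; constant usage differs; min/max/abs usage differs, yet no declared input distinguishes the two.
One worked example (x=6, y=4) — f: t=-10, then u=8, then (((t + -4) == min(-6, t)) || (min(t, u) != (-4))) is true, then x=-14, then r=0, then (i=1), then r=-40, then (j=0), then r=-47, then (i=2), then r=-87, then (j=0), then r=-94, then (i=3), then r=-134, then (j=0), then r=-141, then u=-14, then returns 48; g: t=-10, then u=8, then (((t + -4) == min(-6, t)) || (min(t, u) != (-4))) is true, then x=-14, then r=0, then (i=1), then r=-40, then (j=0), then r=-47, then (i=2), then r=-87, then (j=0), then r=-94, then (i=3), then r=-134, then (j=0), then r=-141, then u=-14, then returns 48; agreement on 48.
Checked all 32 inputs in the declared domain: the outputs agree on every one.
verdict: equivalent


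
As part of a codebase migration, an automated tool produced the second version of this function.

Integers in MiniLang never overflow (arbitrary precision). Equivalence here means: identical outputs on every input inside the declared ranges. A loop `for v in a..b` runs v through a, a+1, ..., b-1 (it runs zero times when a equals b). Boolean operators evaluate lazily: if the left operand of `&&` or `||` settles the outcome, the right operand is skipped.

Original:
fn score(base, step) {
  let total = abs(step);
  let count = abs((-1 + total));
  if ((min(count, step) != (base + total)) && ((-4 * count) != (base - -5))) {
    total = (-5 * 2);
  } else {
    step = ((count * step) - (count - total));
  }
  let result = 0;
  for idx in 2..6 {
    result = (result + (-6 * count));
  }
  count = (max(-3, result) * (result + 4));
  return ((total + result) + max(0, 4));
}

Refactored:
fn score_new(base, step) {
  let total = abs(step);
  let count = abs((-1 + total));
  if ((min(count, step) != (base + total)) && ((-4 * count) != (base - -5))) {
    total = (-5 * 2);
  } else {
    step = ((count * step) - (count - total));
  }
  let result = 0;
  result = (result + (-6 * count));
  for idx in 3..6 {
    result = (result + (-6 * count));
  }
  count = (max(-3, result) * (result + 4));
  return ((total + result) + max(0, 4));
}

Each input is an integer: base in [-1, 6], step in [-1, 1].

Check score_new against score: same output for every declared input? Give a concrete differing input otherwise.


Although loop structure differs, and constant usage differs, and arithmetic usage differs, and statement counts differ, 24/24 inputs agree.
verdict: equivalent
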